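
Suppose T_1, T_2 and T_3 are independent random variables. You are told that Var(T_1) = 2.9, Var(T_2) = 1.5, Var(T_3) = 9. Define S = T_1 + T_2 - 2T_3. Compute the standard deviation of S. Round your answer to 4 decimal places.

6.3561

By independence, Var(S) = (1)²Var(T_1) + (1)²Var(T_2) + (-2)²Var(T_3)
= (1)²·2.9 + (1)²·1.5 + (-2)²·9 = 40.4
σ(S) = √40.4 ≈ 6.3561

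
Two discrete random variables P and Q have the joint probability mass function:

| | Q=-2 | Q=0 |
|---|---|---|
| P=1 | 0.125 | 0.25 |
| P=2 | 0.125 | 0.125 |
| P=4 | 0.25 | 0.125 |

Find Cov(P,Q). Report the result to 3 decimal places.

E[P] = 2.375,  E[Q] = -1
E[PQ] = -2.75
Cov(P,Q) = E[PQ] − E[P]E[Q] = -2.75 − (2.375)(-1) = -0.375

-0.375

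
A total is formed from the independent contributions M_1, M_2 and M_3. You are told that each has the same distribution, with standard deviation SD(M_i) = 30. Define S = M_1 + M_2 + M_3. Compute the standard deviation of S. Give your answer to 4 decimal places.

51.9615

var(M_i) = (30)² = 900
By independence, var(S) = (1)²var(M_1) + (1)²var(M_2) + (1)²var(M_3)
= (1)²·900 + (1)²·900 + (1)²·900 = 2700
SD(S) = √2700 ≈ 51.9615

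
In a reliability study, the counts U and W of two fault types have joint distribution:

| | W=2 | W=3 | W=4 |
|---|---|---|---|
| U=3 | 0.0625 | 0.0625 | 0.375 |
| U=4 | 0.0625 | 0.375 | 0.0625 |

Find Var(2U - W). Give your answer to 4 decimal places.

E[U] = 3.5,  E[W] = 3.3125,  E[UW] = 11.4375
Var(U) = 12.5 − (3.5)² = 0.25;  Var(W) = 11.4375 − (3.3125)² = 0.46484375
Cov(U,W) = 11.4375 − (3.5)(3.3125) = -0.15625
Var(2U - W) = (2)²·0.25 + (-1)²·0.46484375 + 2·(2)·(-1)·-0.15625 = 2.08984375

2.0898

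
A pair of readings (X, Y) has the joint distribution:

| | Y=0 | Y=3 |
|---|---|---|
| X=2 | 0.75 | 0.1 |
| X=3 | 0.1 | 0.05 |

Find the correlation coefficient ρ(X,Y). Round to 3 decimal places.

0.216

E[X] = 2.15,  E[Y] = 0.45
E[XY] = 1.05
Cov(X,Y) = E[XY] − E[X]E[Y] = 1.05 − (2.15)(0.45) = 0.0825
V(X) = 0.1275,  V(Y) = 1.1475
ρ = 0.0825 / √(0.1275·1.1475) ≈ 0.216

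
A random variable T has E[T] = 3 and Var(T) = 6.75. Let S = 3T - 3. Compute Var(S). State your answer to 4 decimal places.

Var(3T - 3) = (3)²·Var(T) = 9·6.75 = 60.75

60.7500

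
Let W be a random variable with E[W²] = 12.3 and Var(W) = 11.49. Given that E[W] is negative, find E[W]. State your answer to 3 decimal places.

(E[W])² = E[W²] − Var(W) = 12.3 − 11.49 = 0.81
E[W] = −√0.81 = -0.9

-0.900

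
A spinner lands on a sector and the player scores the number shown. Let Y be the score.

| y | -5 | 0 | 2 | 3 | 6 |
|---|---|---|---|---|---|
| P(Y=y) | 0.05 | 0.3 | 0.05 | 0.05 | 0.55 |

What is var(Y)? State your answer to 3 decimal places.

E[Y] = (-5)(0.05) + (0)(0.3) + (2)(0.05) + (3)(0.05) + (6)(0.55) = 3.3
E[Y²] = (-5)²(0.05) + (0)²(0.3) + (2)²(0.05) + (3)²(0.05) + (6)²(0.55) = 21.7
var(Y) = E[Y²] − (E[Y])² = 21.7 − (3.3)² = 10.81

10.810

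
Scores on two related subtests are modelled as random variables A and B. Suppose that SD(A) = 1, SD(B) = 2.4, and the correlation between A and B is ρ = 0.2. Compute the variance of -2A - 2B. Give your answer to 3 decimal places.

var(A) = (1)² = 1;  var(B) = (2.4)² = 5.76
Cov(A,B) = ρ·SD(A)·SD(B) = 0.2·1·2.4 = 0.48
var(-2A - 2B) = (-2)²·var(A) + (-2)²·var(B) + 2·(-2)·(-2)·Cov(A,B)
= 4·1 + 4·5.76 + 8·0.48 = 30.88

30.880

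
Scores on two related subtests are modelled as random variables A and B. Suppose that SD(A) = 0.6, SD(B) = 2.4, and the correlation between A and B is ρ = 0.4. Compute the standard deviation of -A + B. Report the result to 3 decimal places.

2.229

var(A) = (0.6)² = 0.36;  var(B) = (2.4)² = 5.76
Cov(A,B) = ρ·SD(A)·SD(B) = 0.4·0.6·2.4 = 0.576
var(-A + B) = (-1)²·var(A) + (1)²·var(B) + 2·(-1)·(1)·Cov(A,B)
= 1·0.36 + 1·5.76 + -2·0.576 = 4.968
SD(-A + B) = √4.968 ≈ 2.229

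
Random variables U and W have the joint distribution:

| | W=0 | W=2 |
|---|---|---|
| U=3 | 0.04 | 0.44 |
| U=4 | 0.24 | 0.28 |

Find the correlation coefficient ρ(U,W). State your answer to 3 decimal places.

-0.421

E[U] = 3.52,  E[W] = 1.44
E[UW] = 4.88
Cov(U,W) = E[UW] − E[U]E[W] = 4.88 − (3.52)(1.44) = -0.1888
Var(U) = 0.2496,  Var(W) = 0.8064
ρ = -0.1888 / √(0.2496·0.8064) ≈ -0.421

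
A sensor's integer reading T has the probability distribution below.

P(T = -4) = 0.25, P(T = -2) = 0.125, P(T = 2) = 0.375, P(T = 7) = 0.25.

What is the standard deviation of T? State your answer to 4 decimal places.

E[T] = (-4)(0.25) + (-2)(0.125) + (2)(0.375) + (7)(0.25) = 1.25
E[T²] = (-4)²(0.25) + (-2)²(0.125) + (2)²(0.375) + (7)²(0.25) = 18.25
Var(T) = E[T²] − (E[T])² = 18.25 − (1.25)² = 16.6875
SD(T) = √16.6875 ≈ 4.0850

4.0850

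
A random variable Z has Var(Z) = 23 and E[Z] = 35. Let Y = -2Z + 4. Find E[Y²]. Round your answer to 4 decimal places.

E[-2Z + 4] = -2·35 + 4 = -66
Var(-2Z + 4) = (-2)²·23 = 92
E[Y²] = Var(Y) + (E[Y])² = 92 + (-66)² = 4448

4448.0000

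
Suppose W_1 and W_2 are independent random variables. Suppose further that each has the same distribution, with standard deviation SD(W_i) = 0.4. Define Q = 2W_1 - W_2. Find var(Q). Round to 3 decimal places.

0.800

var(W_i) = (0.4)² = 0.16
By independence, var(Q) = (2)²var(W_1) + (-1)²var(W_2)
= (2)²·0.16 + (-1)²·0.16 = 0.8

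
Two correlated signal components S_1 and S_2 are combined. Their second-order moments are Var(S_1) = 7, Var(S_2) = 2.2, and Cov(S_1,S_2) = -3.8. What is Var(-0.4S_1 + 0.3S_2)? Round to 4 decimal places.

Var(-0.4S_1 + 0.3S_2) = (-0.4)²·Var(S_1) + (0.3)²·Var(S_2) + 2·(-0.4)·(0.3)·Cov(S_1,S_2)
= 0.16·7 + 0.09·2.2 + -0.24·-3.8 = 2.23

2.2300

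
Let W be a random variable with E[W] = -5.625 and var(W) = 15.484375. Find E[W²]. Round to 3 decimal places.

E[W²] = var(W) + (E[W])² = 15.484375 + (-5.625)² = 47.125

47.125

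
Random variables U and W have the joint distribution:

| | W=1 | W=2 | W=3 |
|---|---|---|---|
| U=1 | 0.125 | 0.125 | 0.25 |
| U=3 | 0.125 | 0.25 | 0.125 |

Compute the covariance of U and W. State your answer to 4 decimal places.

E[U] = 2,  E[W] = 2.125
E[UW] = 4.125
Cov(U,W) = E[UW] − E[U]E[W] = 4.125 − (2)(2.125) = -0.125

-0.1250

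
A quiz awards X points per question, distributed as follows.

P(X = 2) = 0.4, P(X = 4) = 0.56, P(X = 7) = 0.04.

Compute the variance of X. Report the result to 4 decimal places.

1.4976

E[X] = (2)(0.4) + (4)(0.56) + (7)(0.04) = 3.32
E[X²] = (2)²(0.4) + (4)²(0.56) + (7)²(0.04) = 12.52
Var(X) = E[X²] − (E[X])² = 12.52 − (3.32)² = 1.4976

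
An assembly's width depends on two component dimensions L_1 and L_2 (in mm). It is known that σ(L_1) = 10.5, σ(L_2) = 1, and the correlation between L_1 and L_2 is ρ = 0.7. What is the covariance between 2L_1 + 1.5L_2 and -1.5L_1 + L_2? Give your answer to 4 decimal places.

-331.0875

Var(L_1) = (10.5)² = 110.25;  Var(L_2) = (1)² = 1
cov(L_1,L_2) = ρ·σ(L_1)·σ(L_2) = 0.7·10.5·1 = 7.35
cov(2L_1 + 1.5L_2, -1.5L_1 + L_2) = (2)(-1.5)Var(L_1) + (1.5)(1)Var(L_2) + [(2)(1) + (1.5)(-1.5)]cov(L_1,L_2)
= -3·110.25 + 1.5·1 + -0.25·7.35 = -331.0875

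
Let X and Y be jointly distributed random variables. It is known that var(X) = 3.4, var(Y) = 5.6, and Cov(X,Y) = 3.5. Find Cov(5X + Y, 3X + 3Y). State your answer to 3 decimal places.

130.800

Cov(5X + Y, 3X + 3Y) = (5)(3)var(X) + (1)(3)var(Y) + [(5)(3) + (1)(3)]Cov(X,Y)
= 15·3.4 + 3·5.6 + 18·3.5 = 130.8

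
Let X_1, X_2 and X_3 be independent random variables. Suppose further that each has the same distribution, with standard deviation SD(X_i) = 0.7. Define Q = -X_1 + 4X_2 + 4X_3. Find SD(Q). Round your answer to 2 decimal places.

Var(X_i) = (0.7)² = 0.49
By independence, Var(Q) = (-1)²Var(X_1) + (4)²Var(X_2) + (4)²Var(X_3)
= (-1)²·0.49 + (4)²·0.49 + (4)²·0.49 = 16.17
SD(Q) = √16.17 ≈ 4.02

4.02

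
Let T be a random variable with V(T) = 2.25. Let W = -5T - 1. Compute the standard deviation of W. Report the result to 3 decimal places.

V(-5T - 1) = (-5)²·2.25 = 56.25
σ(W) = √56.25 ≈ 7.500

7.500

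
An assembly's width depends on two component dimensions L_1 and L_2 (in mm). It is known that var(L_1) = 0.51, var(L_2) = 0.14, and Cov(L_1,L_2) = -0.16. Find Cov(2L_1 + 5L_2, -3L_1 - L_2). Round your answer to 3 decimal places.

-1.040

Cov(2L_1 + 5L_2, -3L_1 - L_2) = (2)(-3)var(L_1) + (5)(-1)var(L_2) + [(2)(-1) + (5)(-3)]Cov(L_1,L_2)
= -6·0.51 + -5·0.14 + -17·-0.16 = -1.04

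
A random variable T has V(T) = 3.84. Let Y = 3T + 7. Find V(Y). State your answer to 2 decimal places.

V(3T + 7) = (3)²·V(T) = 9·3.84 = 34.56

34.56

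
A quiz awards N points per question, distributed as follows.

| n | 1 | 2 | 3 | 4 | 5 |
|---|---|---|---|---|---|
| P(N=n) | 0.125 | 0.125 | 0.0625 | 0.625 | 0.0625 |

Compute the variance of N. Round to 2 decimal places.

1.36

E[N] = (1)(0.125) + (2)(0.125) + (3)(0.0625) + (4)(0.625) + (5)(0.0625) = 3.375
E[N²] = (1)²(0.125) + (2)²(0.125) + (3)²(0.0625) + (4)²(0.625) + (5)²(0.0625) = 12.75
Var(N) = E[N²] − (E[N])² = 12.75 − (3.375)² = 1.359375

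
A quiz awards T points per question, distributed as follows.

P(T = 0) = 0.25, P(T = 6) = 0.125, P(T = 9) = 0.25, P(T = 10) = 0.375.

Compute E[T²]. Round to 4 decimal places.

E[T²] = (0)²(0.25) + (6)²(0.125) + (9)²(0.25) + (10)²(0.375) = 62.25

62.2500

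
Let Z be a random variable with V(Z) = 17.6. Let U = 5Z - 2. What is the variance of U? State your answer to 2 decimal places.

V(5Z - 2) = (5)²·V(Z) = 25·17.6 = 440

440.00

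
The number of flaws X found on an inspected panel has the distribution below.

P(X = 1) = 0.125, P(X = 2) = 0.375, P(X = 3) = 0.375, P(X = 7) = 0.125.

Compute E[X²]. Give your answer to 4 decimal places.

11.1250

E[X²] = (1)²(0.125) + (2)²(0.375) + (3)²(0.375) + (7)²(0.125) = 11.125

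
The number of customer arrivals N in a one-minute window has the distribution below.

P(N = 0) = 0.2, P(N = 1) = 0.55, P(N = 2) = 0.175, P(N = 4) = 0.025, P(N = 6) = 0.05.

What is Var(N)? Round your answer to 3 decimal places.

E[N] = (0)(0.2) + (1)(0.55) + (2)(0.175) + (4)(0.025) + (6)(0.05) = 1.3
E[N²] = (0)²(0.2) + (1)²(0.55) + (2)²(0.175) + (4)²(0.025) + (6)²(0.05) = 3.45
Var(N) = E[N²] − (E[N])² = 3.45 − (1.3)² = 1.76

1.760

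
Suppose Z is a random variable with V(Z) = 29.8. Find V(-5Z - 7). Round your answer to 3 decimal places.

V(-5Z - 7) = (-5)²·V(Z) = 25·29.8 = 745

745.000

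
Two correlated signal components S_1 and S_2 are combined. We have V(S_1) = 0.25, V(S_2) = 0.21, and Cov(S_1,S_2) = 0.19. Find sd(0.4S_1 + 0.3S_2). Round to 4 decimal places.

0.3233

V(0.4S_1 + 0.3S_2) = (0.4)²·V(S_1) + (0.3)²·V(S_2) + 2·(0.4)·(0.3)·Cov(S_1,S_2)
= 0.16·0.25 + 0.09·0.21 + 0.24·0.19 = 0.1045
sd(0.4S_1 + 0.3S_2) = √0.1045 ≈ 0.3233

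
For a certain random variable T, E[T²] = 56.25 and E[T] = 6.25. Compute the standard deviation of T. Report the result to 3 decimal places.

Var(T) = 56.25 − (6.25)² = 17.1875
SD(T) = √17.1875 ≈ 4.146

4.146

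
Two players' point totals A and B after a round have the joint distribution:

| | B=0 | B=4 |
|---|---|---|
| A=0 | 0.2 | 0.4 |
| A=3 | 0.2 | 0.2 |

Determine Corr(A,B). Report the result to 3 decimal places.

-0.167

E[A] = 1.2,  E[B] = 2.4
E[AB] = 2.4
Cov(A,B) = E[AB] − E[A]E[B] = 2.4 − (1.2)(2.4) = -0.48
V(A) = 2.16,  V(B) = 3.84
ρ = -0.48 / √(2.16·3.84) ≈ -0.167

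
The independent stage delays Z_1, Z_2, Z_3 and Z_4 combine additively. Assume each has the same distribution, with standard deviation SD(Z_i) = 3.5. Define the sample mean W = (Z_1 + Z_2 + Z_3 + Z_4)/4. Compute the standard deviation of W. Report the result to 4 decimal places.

1.7500

var(Z_i) = (3.5)² = 12.25
By independence, var(W) = (0.25)²var(Z_1) + (0.25)²var(Z_2) + (0.25)²var(Z_3) + (0.25)²var(Z_4)
= (0.25)²·12.25 + (0.25)²·12.25 + (0.25)²·12.25 + (0.25)²·12.25 = 3.0625
SD(W) = √3.0625 ≈ 1.7500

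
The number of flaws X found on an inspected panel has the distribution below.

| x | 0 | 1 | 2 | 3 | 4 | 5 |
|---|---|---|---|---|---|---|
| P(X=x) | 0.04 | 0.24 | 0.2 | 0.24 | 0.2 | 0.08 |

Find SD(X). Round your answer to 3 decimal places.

E[X] = (0)(0.04) + (1)(0.24) + (2)(0.2) + (3)(0.24) + (4)(0.2) + (5)(0.08) = 2.56
E[X²] = (0)²(0.04) + (1)²(0.24) + (2)²(0.2) + (3)²(0.24) + (4)²(0.2) + (5)²(0.08) = 8.4
var(X) = E[X²] − (E[X])² = 8.4 − (2.56)² = 1.8464
SD(X) = √1.8464 ≈ 1.359

1.359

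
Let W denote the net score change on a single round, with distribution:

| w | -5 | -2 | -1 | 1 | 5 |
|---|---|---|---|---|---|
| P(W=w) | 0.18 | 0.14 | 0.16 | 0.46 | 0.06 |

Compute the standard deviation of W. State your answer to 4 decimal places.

2.6160

E[W] = (-5)(0.18) + (-2)(0.14) + (-1)(0.16) + (1)(0.46) + (5)(0.06) = -0.58
E[W²] = (-5)²(0.18) + (-2)²(0.14) + (-1)²(0.16) + (1)²(0.46) + (5)²(0.06) = 7.18
V(W) = E[W²] − (E[W])² = 7.18 − (-0.58)² = 6.8436
σ(W) = √6.8436 ≈ 2.6160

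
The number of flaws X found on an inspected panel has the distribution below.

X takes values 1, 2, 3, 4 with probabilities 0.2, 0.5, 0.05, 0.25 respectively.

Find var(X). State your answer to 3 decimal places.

E[X] = (1)(0.2) + (2)(0.5) + (3)(0.05) + (4)(0.25) = 2.35
E[X²] = (1)²(0.2) + (2)²(0.5) + (3)²(0.05) + (4)²(0.25) = 6.65
var(X) = E[X²] − (E[X])² = 6.65 − (2.35)² = 1.1275

1.128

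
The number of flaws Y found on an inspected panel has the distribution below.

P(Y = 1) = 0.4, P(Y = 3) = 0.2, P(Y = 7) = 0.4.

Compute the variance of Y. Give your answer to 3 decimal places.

7.360

E[Y] = (1)(0.4) + (3)(0.2) + (7)(0.4) = 3.8
E[Y²] = (1)²(0.4) + (3)²(0.2) + (7)²(0.4) = 21.8
V(Y) = E[Y²] − (E[Y])² = 21.8 − (3.8)² = 7.36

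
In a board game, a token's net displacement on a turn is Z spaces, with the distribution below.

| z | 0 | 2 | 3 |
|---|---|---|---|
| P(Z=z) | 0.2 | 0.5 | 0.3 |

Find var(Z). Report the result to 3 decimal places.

1.090

E[Z] = (0)(0.2) + (2)(0.5) + (3)(0.3) = 1.9
E[Z²] = (0)²(0.2) + (2)²(0.5) + (3)²(0.3) = 4.7
var(Z) = E[Z²] − (E[Z])² = 4.7 − (1.9)² = 1.09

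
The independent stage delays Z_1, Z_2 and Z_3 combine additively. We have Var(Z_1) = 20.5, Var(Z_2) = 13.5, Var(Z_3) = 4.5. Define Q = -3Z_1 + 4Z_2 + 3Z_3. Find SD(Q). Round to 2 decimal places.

21.00

By independence, Var(Q) = (-3)²Var(Z_1) + (4)²Var(Z_2) + (3)²Var(Z_3)
= (-3)²·20.5 + (4)²·13.5 + (3)²·4.5 = 441
SD(Q) = √441 ≈ 21.00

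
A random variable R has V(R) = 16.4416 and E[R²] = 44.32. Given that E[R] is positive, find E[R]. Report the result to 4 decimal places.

(E[R])² = E[R²] − V(R) = 44.32 − 16.4416 = 27.8784
E[R] = √27.8784 = 5.28

5.2800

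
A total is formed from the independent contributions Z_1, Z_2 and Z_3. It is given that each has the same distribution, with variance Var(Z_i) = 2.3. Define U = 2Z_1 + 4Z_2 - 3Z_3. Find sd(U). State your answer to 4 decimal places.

8.1670

By independence, Var(U) = (2)²Var(Z_1) + (4)²Var(Z_2) + (-3)²Var(Z_3)
= (2)²·2.3 + (4)²·2.3 + (-3)²·2.3 = 66.7
sd(U) = √66.7 ≈ 8.1670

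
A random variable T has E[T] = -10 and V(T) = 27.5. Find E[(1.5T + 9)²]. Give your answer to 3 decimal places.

E[1.5T + 9] = 1.5·-10 + 9 = -6
V(1.5T + 9) = (1.5)²·27.5 = 61.875
E[(1.5T + 9)²] = V((1.5T + 9)) + (E[(1.5T + 9)])² = 61.875 + (-6)² = 97.875

97.875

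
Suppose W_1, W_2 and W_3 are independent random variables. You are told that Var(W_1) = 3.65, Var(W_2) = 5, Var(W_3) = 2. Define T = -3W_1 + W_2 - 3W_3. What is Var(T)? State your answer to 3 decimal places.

55.850

By independence, Var(T) = (-3)²Var(W_1) + (1)²Var(W_2) + (-3)²Var(W_3)
= (-3)²·3.65 + (1)²·5 + (-3)²·2 = 55.85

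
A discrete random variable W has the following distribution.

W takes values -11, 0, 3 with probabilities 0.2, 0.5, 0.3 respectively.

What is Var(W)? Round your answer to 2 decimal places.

E[W] = (-11)(0.2) + (0)(0.5) + (3)(0.3) = -1.3
E[W²] = (-11)²(0.2) + (0)²(0.5) + (3)²(0.3) = 26.9
Var(W) = E[W²] − (E[W])² = 26.9 − (-1.3)² = 25.21

25.21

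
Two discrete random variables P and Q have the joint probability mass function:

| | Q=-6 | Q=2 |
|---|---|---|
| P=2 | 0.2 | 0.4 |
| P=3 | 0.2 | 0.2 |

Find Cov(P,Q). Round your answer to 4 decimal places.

-0.3200

E[P] = 2.4,  E[Q] = -1.2
E[PQ] = -3.2
Cov(P,Q) = E[PQ] − E[P]E[Q] = -3.2 − (2.4)(-1.2) = -0.32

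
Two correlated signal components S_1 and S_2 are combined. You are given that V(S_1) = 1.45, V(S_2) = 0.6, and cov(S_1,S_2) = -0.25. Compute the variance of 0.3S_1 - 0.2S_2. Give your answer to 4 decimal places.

V(0.3S_1 - 0.2S_2) = (0.3)²·V(S_1) + (-0.2)²·V(S_2) + 2·(0.3)·(-0.2)·cov(S_1,S_2)
= 0.09·1.45 + 0.04·0.6 + -0.12·-0.25 = 0.1845

0.1845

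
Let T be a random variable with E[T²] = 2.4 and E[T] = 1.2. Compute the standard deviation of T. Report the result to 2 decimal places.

0.98

V(T) = 2.4 − (1.2)² = 0.96
σ(T) = √0.96 ≈ 0.98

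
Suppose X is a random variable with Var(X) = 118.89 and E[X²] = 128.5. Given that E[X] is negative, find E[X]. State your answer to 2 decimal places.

-3.10

(E[X])² = E[X²] − Var(X) = 128.5 − 118.89 = 9.61
E[X] = −√9.61 = -3.1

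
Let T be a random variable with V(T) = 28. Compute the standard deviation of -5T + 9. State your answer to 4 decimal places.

V(-5T + 9) = (-5)²·28 = 700
sd(-5T + 9) = √700 ≈ 26.4575

26.4575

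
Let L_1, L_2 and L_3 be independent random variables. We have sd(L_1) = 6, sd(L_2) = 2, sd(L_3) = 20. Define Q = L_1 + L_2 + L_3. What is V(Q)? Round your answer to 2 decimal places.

V(L_1) = 36, V(L_2) = 4, V(L_3) = 400
By independence, V(Q) = (1)²V(L_1) + (1)²V(L_2) + (1)²V(L_3)
= (1)²·36 + (1)²·4 + (1)²·400 = 440

440.00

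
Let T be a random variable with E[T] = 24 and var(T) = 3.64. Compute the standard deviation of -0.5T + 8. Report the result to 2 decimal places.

0.95

var(-0.5T + 8) = (-0.5)²·3.64 = 0.91
σ(-0.5T + 8) = √0.91 ≈ 0.95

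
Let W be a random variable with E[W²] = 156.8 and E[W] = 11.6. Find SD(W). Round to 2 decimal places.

Var(W) = 156.8 − (11.6)² = 22.24
SD(W) = √22.24 ≈ 4.72

4.72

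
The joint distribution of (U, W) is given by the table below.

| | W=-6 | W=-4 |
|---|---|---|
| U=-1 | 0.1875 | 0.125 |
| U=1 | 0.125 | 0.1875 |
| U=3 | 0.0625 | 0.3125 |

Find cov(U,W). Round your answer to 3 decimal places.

0.594

E[U] = 1.125,  E[W] = -4.75
E[UW] = -4.75
cov(U,W) = E[UW] − E[U]E[W] = -4.75 − (1.125)(-4.75) = 0.59375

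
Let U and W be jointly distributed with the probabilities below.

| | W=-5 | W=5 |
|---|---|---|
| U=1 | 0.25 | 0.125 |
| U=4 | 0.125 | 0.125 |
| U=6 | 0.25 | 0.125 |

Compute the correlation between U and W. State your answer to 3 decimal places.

0.015

E[U] = 3.625,  E[W] = -1.25
E[UW] = -4.375
cov(U,W) = E[UW] − E[U]E[W] = -4.375 − (3.625)(-1.25) = 0.15625
Var(U) = 4.734375,  Var(W) = 23.4375
ρ = 0.15625 / √(4.734375·23.4375) ≈ 0.015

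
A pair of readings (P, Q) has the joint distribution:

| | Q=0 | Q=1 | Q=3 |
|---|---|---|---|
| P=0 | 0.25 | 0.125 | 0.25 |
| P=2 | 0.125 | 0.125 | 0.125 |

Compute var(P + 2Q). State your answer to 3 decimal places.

7.750

E[P] = 0.75,  E[Q] = 1.375,  E[PQ] = 1
var(P) = 1.5 − (0.75)² = 0.9375;  var(Q) = 3.625 − (1.375)² = 1.734375
cov(P,Q) = 1 − (0.75)(1.375) = -0.03125
var(P + 2Q) = (1)²·0.9375 + (2)²·1.734375 + 2·(1)·(2)·-0.03125 = 7.75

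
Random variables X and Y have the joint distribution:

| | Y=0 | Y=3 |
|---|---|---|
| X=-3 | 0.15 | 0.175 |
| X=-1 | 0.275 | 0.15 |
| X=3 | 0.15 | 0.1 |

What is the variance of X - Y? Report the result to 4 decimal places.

7.9694

E[X] = -0.65,  E[Y] = 1.275,  E[XY] = -1.125
V(X) = 5.6 − (-0.65)² = 5.1775;  V(Y) = 3.825 − (1.275)² = 2.199375
Cov(X,Y) = -1.125 − (-0.65)(1.275) = -0.29625
V(X - Y) = (1)²·5.1775 + (-1)²·2.199375 + 2·(1)·(-1)·-0.29625 = 7.969375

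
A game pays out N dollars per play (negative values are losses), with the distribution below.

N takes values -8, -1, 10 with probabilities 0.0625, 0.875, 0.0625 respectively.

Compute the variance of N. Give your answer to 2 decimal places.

10.56

E[N] = (-8)(0.0625) + (-1)(0.875) + (10)(0.0625) = -0.75
E[N²] = (-8)²(0.0625) + (-1)²(0.875) + (10)²(0.0625) = 11.125
V(N) = E[N²] − (E[N])² = 11.125 − (-0.75)² = 10.5625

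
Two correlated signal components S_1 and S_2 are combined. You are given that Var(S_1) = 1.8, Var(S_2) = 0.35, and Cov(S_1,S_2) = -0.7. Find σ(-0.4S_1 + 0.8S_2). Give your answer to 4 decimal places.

Var(-0.4S_1 + 0.8S_2) = (-0.4)²·Var(S_1) + (0.8)²·Var(S_2) + 2·(-0.4)·(0.8)·Cov(S_1,S_2)
= 0.16·1.8 + 0.64·0.35 + -0.64·-0.7 = 0.96
σ(-0.4S_1 + 0.8S_2) = √0.96 ≈ 0.9798

0.9798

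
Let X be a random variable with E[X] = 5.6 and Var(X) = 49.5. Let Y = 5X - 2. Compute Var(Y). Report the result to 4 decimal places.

Var(5X - 2) = (5)²·Var(X) = 25·49.5 = 1237.5

1237.5000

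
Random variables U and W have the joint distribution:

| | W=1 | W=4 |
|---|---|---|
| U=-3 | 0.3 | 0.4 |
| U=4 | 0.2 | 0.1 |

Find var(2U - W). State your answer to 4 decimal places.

E[U] = -0.9,  E[W] = 2.5,  E[UW] = -3.3
var(U) = 11.1 − (-0.9)² = 10.29;  var(W) = 8.5 − (2.5)² = 2.25
Cov(U,W) = -3.3 − (-0.9)(2.5) = -1.05
var(2U - W) = (2)²·10.29 + (-1)²·2.25 + 2·(2)·(-1)·-1.05 = 47.61

47.6100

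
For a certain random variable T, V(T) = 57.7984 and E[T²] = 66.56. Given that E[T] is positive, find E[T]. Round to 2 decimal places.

2.96

(E[T])² = E[T²] − V(T) = 66.56 − 57.7984 = 8.7616
E[T] = √8.7616 = 2.96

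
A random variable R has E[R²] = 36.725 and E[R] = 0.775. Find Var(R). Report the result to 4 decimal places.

Var(R) = 36.725 − (0.775)² = 36.124375

36.1244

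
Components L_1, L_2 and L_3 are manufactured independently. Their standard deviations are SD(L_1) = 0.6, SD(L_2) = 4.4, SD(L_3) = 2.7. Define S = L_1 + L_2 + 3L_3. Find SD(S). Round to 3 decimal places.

V(L_1) = 0.36, V(L_2) = 19.36, V(L_3) = 7.29
By independence, V(S) = (1)²V(L_1) + (1)²V(L_2) + (3)²V(L_3)
= (1)²·0.36 + (1)²·19.36 + (3)²·7.29 = 85.33
SD(S) = √85.33 ≈ 9.237

9.237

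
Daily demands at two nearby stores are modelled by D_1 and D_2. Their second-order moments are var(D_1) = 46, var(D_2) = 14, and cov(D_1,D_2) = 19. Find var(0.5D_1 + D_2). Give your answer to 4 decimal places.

var(0.5D_1 + D_2) = (0.5)²·var(D_1) + (1)²·var(D_2) + 2·(0.5)·(1)·cov(D_1,D_2)
= 0.25·46 + 1·14 + 1·19 = 44.5

44.5000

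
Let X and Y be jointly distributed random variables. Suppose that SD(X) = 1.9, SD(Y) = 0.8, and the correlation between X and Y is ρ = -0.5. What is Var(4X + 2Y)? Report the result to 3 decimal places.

Var(X) = (1.9)² = 3.61;  Var(Y) = (0.8)² = 0.64
Cov(X,Y) = ρ·SD(X)·SD(Y) = -0.5·1.9·0.8 = -0.76
Var(4X + 2Y) = (4)²·Var(X) + (2)²·Var(Y) + 2·(4)·(2)·Cov(X,Y)
= 16·3.61 + 4·0.64 + 16·-0.76 = 48.16

48.160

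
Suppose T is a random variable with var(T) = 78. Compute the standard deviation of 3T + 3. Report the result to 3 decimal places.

var(3T + 3) = (3)²·78 = 702
σ(3T + 3) = √702 ≈ 26.495

26.495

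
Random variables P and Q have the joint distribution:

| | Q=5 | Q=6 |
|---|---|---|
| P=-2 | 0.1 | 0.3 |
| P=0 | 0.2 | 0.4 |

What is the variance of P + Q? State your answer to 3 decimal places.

E[P] = -0.8,  E[Q] = 5.7,  E[PQ] = -4.6
Var(P) = 1.6 − (-0.8)² = 0.96;  Var(Q) = 32.7 − (5.7)² = 0.21
Cov(P,Q) = -4.6 − (-0.8)(5.7) = -0.04
Var(P + Q) = (1)²·0.96 + (1)²·0.21 + 2·(1)·(1)·-0.04 = 1.09

1.090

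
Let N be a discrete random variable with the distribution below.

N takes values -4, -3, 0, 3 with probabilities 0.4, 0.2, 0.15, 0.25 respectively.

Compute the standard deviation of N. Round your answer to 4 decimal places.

2.8892

E[N] = (-4)(0.4) + (-3)(0.2) + (0)(0.15) + (3)(0.25) = -1.45
E[N²] = (-4)²(0.4) + (-3)²(0.2) + (0)²(0.15) + (3)²(0.25) = 10.45
Var(N) = E[N²] − (E[N])² = 10.45 − (-1.45)² = 8.3475
sd(N) = √8.3475 ≈ 2.8892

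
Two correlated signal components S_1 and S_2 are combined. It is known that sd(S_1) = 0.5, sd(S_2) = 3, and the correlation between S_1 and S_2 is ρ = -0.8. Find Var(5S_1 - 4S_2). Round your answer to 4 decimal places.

Var(S_1) = (0.5)² = 0.25;  Var(S_2) = (3)² = 9
Cov(S_1,S_2) = ρ·sd(S_1)·sd(S_2) = -0.8·0.5·3 = -1.2
Var(5S_1 - 4S_2) = (5)²·Var(S_1) + (-4)²·Var(S_2) + 2·(5)·(-4)·Cov(S_1,S_2)
= 25·0.25 + 16·9 + -40·-1.2 = 198.25

198.2500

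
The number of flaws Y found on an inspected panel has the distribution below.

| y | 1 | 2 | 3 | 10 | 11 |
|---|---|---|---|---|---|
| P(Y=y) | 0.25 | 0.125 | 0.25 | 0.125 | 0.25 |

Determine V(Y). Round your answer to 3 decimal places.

E[Y] = (1)(0.25) + (2)(0.125) + (3)(0.25) + (10)(0.125) + (11)(0.25) = 5.25
E[Y²] = (1)²(0.25) + (2)²(0.125) + (3)²(0.25) + (10)²(0.125) + (11)²(0.25) = 45.75
V(Y) = E[Y²] − (E[Y])² = 45.75 − (5.25)² = 18.1875

18.188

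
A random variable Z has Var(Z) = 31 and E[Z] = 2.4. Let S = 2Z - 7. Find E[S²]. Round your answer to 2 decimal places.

128.84

E[2Z - 7] = 2·2.4 − 7 = -2.2
Var(2Z - 7) = (2)²·31 = 124
E[S²] = Var(S) + (E[S])² = 124 + (-2.2)² = 128.84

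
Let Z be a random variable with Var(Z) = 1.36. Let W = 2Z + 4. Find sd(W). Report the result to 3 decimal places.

2.332

Var(2Z + 4) = (2)²·1.36 = 5.44
sd(W) = √5.44 ≈ 2.332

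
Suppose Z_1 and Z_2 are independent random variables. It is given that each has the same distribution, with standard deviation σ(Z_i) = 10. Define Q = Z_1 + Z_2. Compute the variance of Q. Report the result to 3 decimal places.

200.000

Var(Z_i) = (10)² = 100
By independence, Var(Q) = (1)²Var(Z_1) + (1)²Var(Z_2)
= (1)²·100 + (1)²·100 = 200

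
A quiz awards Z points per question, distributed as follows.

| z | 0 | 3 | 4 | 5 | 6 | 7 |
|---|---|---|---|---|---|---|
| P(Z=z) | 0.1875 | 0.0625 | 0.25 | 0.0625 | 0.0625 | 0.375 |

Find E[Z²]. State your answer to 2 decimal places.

E[Z²] = (0)²(0.1875) + (3)²(0.0625) + (4)²(0.25) + (5)²(0.0625) + (6)²(0.0625) + (7)²(0.375) = 26.75

26.75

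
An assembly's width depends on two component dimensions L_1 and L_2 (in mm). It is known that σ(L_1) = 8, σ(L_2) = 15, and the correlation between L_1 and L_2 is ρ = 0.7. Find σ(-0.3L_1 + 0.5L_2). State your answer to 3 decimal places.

6.067

Var(L_1) = (8)² = 64;  Var(L_2) = (15)² = 225
cov(L_1,L_2) = ρ·σ(L_1)·σ(L_2) = 0.7·8·15 = 84
Var(-0.3L_1 + 0.5L_2) = (-0.3)²·Var(L_1) + (0.5)²·Var(L_2) + 2·(-0.3)·(0.5)·cov(L_1,L_2)
= 0.09·64 + 0.25·225 + -0.3·84 = 36.81
σ(-0.3L_1 + 0.5L_2) = √36.81 ≈ 6.067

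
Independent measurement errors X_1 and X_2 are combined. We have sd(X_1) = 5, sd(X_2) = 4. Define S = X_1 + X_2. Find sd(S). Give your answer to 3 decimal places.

6.403

Var(X_1) = 25, Var(X_2) = 16
By independence, Var(S) = (1)²Var(X_1) + (1)²Var(X_2)
= (1)²·25 + (1)²·16 = 41
sd(S) = √41 ≈ 6.403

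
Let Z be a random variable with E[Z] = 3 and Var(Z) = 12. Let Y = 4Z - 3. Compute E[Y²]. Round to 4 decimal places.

273.0000

E[4Z - 3] = 4·3 − 3 = 9
Var(4Z - 3) = (4)²·12 = 192
E[Y²] = Var(Y) + (E[Y])² = 192 + (9)² = 273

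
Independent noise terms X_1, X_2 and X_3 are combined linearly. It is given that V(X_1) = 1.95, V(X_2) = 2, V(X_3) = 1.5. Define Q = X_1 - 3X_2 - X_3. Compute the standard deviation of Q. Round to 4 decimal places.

4.6314

By independence, V(Q) = (1)²V(X_1) + (-3)²V(X_2) + (-1)²V(X_3)
= (1)²·1.95 + (-3)²·2 + (-1)²·1.5 = 21.45
SD(Q) = √21.45 ≈ 4.6314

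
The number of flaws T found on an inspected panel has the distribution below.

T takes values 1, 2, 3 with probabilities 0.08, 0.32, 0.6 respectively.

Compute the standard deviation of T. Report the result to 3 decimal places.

E[T] = (1)(0.08) + (2)(0.32) + (3)(0.6) = 2.52
E[T²] = (1)²(0.08) + (2)²(0.32) + (3)²(0.6) = 6.76
V(T) = E[T²] − (E[T])² = 6.76 − (2.52)² = 0.4096
SD(T) = √0.4096 ≈ 0.640

0.640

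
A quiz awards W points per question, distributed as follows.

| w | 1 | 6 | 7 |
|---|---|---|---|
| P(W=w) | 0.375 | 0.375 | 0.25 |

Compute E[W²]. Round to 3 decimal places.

E[W²] = (1)²(0.375) + (6)²(0.375) + (7)²(0.25) = 26.125

26.125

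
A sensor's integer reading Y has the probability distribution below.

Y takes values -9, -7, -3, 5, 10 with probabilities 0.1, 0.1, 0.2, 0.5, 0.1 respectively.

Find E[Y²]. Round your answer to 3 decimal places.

E[Y²] = (-9)²(0.1) + (-7)²(0.1) + (-3)²(0.2) + (5)²(0.5) + (10)²(0.1) = 37.3

37.300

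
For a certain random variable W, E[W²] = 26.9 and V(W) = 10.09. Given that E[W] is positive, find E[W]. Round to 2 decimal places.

4.10

(E[W])² = E[W²] − V(W) = 26.9 − 10.09 = 16.81
E[W] = √16.81 = 4.1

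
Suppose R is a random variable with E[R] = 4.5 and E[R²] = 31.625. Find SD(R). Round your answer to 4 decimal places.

V(R) = 31.625 − (4.5)² = 11.375
SD(R) = √11.375 ≈ 3.3727

3.3727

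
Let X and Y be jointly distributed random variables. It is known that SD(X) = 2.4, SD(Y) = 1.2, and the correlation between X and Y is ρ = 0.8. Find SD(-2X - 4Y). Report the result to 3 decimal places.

9.107

Var(X) = (2.4)² = 5.76;  Var(Y) = (1.2)² = 1.44
cov(X,Y) = ρ·SD(X)·SD(Y) = 0.8·2.4·1.2 = 2.304
Var(-2X - 4Y) = (-2)²·Var(X) + (-4)²·Var(Y) + 2·(-2)·(-4)·cov(X,Y)
= 4·5.76 + 16·1.44 + 16·2.304 = 82.944
SD(-2X - 4Y) = √82.944 ≈ 9.107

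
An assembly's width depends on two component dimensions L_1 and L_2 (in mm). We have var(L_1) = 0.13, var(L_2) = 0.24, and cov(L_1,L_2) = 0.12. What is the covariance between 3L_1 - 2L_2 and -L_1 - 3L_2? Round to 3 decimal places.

0.210

cov(3L_1 - 2L_2, -L_1 - 3L_2) = (3)(-1)var(L_1) + (-2)(-3)var(L_2) + [(3)(-3) + (-2)(-1)]cov(L_1,L_2)
= -3·0.13 + 6·0.24 + -7·0.12 = 0.21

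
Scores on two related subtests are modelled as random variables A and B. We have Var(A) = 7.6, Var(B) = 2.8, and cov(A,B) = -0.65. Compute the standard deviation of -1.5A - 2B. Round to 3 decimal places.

Var(-1.5A - 2B) = (-1.5)²·Var(A) + (-2)²·Var(B) + 2·(-1.5)·(-2)·cov(A,B)
= 2.25·7.6 + 4·2.8 + 6·-0.65 = 24.4
SD(-1.5A - 2B) = √24.4 ≈ 4.940

4.940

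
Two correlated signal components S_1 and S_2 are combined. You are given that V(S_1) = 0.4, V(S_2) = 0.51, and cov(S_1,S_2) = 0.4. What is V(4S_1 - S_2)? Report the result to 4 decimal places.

V(4S_1 - S_2) = (4)²·V(S_1) + (-1)²·V(S_2) + 2·(4)·(-1)·cov(S_1,S_2)
= 16·0.4 + 1·0.51 + -8·0.4 = 3.71

3.7100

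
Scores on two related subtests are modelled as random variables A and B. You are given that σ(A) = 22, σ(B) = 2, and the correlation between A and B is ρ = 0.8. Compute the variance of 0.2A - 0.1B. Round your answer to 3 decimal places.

V(A) = (22)² = 484;  V(B) = (2)² = 4
Cov(A,B) = ρ·σ(A)·σ(B) = 0.8·22·2 = 35.2
V(0.2A - 0.1B) = (0.2)²·V(A) + (-0.1)²·V(B) + 2·(0.2)·(-0.1)·Cov(A,B)
= 0.04·484 + 0.01·4 + -0.04·35.2 = 17.992

17.992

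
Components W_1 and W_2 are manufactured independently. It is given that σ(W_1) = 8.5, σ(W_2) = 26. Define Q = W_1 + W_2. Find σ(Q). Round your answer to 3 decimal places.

Var(W_1) = 72.25, Var(W_2) = 676
By independence, Var(Q) = (1)²Var(W_1) + (1)²Var(W_2)
= (1)²·72.25 + (1)²·676 = 748.25
σ(Q) = √748.25 ≈ 27.354

27.354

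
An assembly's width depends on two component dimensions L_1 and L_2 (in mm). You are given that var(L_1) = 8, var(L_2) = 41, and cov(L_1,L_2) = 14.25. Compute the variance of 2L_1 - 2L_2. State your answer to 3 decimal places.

82.000

var(2L_1 - 2L_2) = (2)²·var(L_1) + (-2)²·var(L_2) + 2·(2)·(-2)·cov(L_1,L_2)
= 4·8 + 4·41 + -8·14.25 = 82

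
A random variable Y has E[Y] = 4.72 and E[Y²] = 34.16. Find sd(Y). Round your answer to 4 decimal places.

Var(Y) = 34.16 − (4.72)² = 11.8816
sd(Y) = √11.8816 ≈ 3.4470

3.4470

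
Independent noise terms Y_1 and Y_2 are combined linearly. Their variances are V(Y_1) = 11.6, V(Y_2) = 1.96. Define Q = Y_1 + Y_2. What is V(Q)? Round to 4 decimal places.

By independence, V(Q) = (1)²V(Y_1) + (1)²V(Y_2)
= (1)²·11.6 + (1)²·1.96 = 13.56

13.5600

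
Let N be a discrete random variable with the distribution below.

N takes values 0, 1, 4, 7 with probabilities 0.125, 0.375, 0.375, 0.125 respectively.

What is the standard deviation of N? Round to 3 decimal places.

E[N] = (0)(0.125) + (1)(0.375) + (4)(0.375) + (7)(0.125) = 2.75
E[N²] = (0)²(0.125) + (1)²(0.375) + (4)²(0.375) + (7)²(0.125) = 12.5
Var(N) = E[N²] − (E[N])² = 12.5 − (2.75)² = 4.9375
sd(N) = √4.9375 ≈ 2.222

2.222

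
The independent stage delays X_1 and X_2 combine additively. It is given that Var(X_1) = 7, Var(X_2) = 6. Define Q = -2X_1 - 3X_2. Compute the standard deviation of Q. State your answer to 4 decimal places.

By independence, Var(Q) = (-2)²Var(X_1) + (-3)²Var(X_2)
= (-2)²·7 + (-3)²·6 = 82
σ(Q) = √82 ≈ 9.0554

9.0554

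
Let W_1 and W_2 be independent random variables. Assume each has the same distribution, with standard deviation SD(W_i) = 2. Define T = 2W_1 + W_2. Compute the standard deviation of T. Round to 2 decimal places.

4.47

Var(W_i) = (2)² = 4
By independence, Var(T) = (2)²Var(W_1) + (1)²Var(W_2)
= (2)²·4 + (1)²·4 = 20
SD(T) = √20 ≈ 4.47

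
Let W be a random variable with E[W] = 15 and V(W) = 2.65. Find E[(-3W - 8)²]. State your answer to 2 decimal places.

2832.85

E[-3W - 8] = -3·15 − 8 = -53
V(-3W - 8) = (-3)²·2.65 = 23.85
E[(-3W - 8)²] = V((-3W - 8)) + (E[(-3W - 8)])² = 23.85 + (-53)² = 2832.85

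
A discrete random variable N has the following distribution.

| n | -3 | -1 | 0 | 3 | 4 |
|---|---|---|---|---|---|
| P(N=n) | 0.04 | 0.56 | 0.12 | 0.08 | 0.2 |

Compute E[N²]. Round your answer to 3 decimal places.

4.840

E[N²] = (-3)²(0.04) + (-1)²(0.56) + (0)²(0.12) + (3)²(0.08) + (4)²(0.2) = 4.84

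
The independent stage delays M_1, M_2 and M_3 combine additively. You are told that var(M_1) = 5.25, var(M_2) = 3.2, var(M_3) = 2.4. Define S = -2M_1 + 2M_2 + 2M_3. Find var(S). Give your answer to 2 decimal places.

By independence, var(S) = (-2)²var(M_1) + (2)²var(M_2) + (2)²var(M_3)
= (-2)²·5.25 + (2)²·3.2 + (2)²·2.4 = 43.4

43.40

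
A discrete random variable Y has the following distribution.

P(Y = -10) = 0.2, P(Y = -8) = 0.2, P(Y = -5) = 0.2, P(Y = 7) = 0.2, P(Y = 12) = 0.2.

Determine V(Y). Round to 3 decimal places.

E[Y] = (-10)(0.2) + (-8)(0.2) + (-5)(0.2) + (7)(0.2) + (12)(0.2) = -0.8
E[Y²] = (-10)²(0.2) + (-8)²(0.2) + (-5)²(0.2) + (7)²(0.2) + (12)²(0.2) = 76.4
V(Y) = E[Y²] − (E[Y])² = 76.4 − (-0.8)² = 75.76

75.760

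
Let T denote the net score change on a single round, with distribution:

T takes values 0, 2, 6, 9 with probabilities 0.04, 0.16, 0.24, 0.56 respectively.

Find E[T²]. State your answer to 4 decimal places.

E[T²] = (0)²(0.04) + (2)²(0.16) + (6)²(0.24) + (9)²(0.56) = 54.64

54.6400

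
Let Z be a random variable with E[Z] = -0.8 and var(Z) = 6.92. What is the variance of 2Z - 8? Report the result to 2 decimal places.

27.68

var(2Z - 8) = (2)²·var(Z) = 4·6.92 = 27.68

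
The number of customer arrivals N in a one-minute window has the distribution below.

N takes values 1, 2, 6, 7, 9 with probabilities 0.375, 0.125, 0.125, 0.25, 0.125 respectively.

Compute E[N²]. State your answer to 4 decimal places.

27.7500

E[N²] = (1)²(0.375) + (2)²(0.125) + (6)²(0.125) + (7)²(0.25) + (9)²(0.125) = 27.75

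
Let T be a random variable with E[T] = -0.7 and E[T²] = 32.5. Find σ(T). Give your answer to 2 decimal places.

var(T) = 32.5 − (-0.7)² = 32.01
σ(T) = √32.01 ≈ 5.66

5.66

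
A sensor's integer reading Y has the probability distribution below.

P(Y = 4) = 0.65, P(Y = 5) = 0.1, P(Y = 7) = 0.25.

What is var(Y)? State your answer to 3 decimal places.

E[Y] = (4)(0.65) + (5)(0.1) + (7)(0.25) = 4.85
E[Y²] = (4)²(0.65) + (5)²(0.1) + (7)²(0.25) = 25.15
var(Y) = E[Y²] − (E[Y])² = 25.15 − (4.85)² = 1.6275

1.628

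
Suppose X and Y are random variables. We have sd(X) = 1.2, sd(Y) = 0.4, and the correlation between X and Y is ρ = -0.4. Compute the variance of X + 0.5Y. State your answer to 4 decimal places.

1.2880

var(X) = (1.2)² = 1.44;  var(Y) = (0.4)² = 0.16
Cov(X,Y) = ρ·sd(X)·sd(Y) = -0.4·1.2·0.4 = -0.192
var(X + 0.5Y) = (1)²·var(X) + (0.5)²·var(Y) + 2·(1)·(0.5)·Cov(X,Y)
= 1·1.44 + 0.25·0.16 + 1·-0.192 = 1.288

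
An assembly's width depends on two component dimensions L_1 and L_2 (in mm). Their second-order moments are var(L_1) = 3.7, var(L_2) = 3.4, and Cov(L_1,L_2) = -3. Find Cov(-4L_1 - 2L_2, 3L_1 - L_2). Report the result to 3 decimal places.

-31.600

Cov(-4L_1 - 2L_2, 3L_1 - L_2) = (-4)(3)var(L_1) + (-2)(-1)var(L_2) + [(-4)(-1) + (-2)(3)]Cov(L_1,L_2)
= -12·3.7 + 2·3.4 + -2·-3 = -31.6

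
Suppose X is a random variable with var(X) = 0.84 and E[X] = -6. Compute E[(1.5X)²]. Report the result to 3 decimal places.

82.890

E[1.5X] = 1.5·-6 = -9
var(1.5X) = (1.5)²·0.84 = 1.89
E[(1.5X)²] = var((1.5X)) + (E[(1.5X)])² = 1.89 + (-9)² = 82.89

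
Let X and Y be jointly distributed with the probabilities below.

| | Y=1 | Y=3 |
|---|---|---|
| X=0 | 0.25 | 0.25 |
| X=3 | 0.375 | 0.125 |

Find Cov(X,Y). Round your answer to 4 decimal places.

E[X] = 1.5,  E[Y] = 1.75
E[XY] = 2.25
Cov(X,Y) = E[XY] − E[X]E[Y] = 2.25 − (1.5)(1.75) = -0.375

-0.3750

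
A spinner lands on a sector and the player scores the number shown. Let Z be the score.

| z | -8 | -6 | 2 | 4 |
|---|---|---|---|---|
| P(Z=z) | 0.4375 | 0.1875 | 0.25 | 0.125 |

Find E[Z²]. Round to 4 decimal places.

E[Z²] = (-8)²(0.4375) + (-6)²(0.1875) + (2)²(0.25) + (4)²(0.125) = 37.75

37.7500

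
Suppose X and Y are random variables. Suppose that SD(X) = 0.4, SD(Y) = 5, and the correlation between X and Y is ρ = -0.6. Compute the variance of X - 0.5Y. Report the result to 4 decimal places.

Var(X) = (0.4)² = 0.16;  Var(Y) = (5)² = 25
Cov(X,Y) = ρ·SD(X)·SD(Y) = -0.6·0.4·5 = -1.2
Var(X - 0.5Y) = (1)²·Var(X) + (-0.5)²·Var(Y) + 2·(1)·(-0.5)·Cov(X,Y)
= 1·0.16 + 0.25·25 + -1·-1.2 = 7.61

7.6100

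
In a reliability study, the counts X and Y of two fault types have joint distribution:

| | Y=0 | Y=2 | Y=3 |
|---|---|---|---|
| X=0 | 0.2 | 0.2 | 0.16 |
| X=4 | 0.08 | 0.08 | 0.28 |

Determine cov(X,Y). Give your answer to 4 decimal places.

E[X] = 1.76,  E[Y] = 1.88
E[XY] = 4
cov(X,Y) = E[XY] − E[X]E[Y] = 4 − (1.76)(1.88) = 0.6912

0.6912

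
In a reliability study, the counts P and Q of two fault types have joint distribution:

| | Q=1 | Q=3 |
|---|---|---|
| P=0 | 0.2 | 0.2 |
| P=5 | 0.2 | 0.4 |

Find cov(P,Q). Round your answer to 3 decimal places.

0.400

E[P] = 3,  E[Q] = 2.2
E[PQ] = 7
cov(P,Q) = E[PQ] − E[P]E[Q] = 7 − (3)(2.2) = 0.4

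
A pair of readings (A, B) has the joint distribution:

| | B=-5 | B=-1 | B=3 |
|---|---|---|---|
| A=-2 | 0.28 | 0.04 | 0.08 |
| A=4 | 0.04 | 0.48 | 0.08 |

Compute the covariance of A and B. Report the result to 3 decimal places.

E[A] = 1.6,  E[B] = -1.64
E[AB] = 0.64
cov(A,B) = E[AB] − E[A]E[B] = 0.64 − (1.6)(-1.64) = 3.264

3.264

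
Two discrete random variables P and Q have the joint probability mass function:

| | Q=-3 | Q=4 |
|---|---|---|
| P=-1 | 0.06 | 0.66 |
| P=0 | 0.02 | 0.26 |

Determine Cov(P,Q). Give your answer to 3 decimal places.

E[P] = -0.72,  E[Q] = 3.44
E[PQ] = -2.46
Cov(P,Q) = E[PQ] − E[P]E[Q] = -2.46 − (-0.72)(3.44) = 0.0168

0.017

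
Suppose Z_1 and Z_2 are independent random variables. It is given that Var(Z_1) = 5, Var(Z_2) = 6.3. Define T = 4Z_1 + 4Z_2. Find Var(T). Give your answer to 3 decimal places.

By independence, Var(T) = (4)²Var(Z_1) + (4)²Var(Z_2)
= (4)²·5 + (4)²·6.3 = 180.8

180.800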